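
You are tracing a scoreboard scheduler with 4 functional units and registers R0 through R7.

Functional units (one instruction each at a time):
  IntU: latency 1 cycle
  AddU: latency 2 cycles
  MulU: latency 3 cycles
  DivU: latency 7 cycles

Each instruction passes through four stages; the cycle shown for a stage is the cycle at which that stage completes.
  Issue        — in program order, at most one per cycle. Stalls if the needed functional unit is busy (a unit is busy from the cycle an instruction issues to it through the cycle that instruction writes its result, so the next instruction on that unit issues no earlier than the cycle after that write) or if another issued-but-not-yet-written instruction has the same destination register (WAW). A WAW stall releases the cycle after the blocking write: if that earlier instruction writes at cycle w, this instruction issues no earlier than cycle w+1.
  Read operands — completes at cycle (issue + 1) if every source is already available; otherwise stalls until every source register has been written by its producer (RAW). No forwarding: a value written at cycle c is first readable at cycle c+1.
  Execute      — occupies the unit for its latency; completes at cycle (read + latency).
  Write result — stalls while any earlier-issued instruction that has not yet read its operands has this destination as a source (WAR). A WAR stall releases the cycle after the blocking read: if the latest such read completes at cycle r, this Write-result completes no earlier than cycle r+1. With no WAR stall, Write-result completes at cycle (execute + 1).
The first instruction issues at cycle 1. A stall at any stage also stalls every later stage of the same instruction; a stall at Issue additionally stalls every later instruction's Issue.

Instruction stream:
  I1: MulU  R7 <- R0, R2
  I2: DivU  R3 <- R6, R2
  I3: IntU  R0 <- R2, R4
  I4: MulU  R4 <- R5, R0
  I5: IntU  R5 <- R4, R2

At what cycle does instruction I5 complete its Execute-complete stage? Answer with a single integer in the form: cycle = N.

cycle = 14

1) issue 1, read 2, done 5, write 6
2) issue 2, read 3, done 10, write 11
3) issue 3, read 4, done 5, write 6
4) issue 7, read 8, done 11, write 12  <struct: MulU busy until I1 writes@6>
5) issue 8, read 13, done 14, write 15  <RAW R4: wait I4 write@12>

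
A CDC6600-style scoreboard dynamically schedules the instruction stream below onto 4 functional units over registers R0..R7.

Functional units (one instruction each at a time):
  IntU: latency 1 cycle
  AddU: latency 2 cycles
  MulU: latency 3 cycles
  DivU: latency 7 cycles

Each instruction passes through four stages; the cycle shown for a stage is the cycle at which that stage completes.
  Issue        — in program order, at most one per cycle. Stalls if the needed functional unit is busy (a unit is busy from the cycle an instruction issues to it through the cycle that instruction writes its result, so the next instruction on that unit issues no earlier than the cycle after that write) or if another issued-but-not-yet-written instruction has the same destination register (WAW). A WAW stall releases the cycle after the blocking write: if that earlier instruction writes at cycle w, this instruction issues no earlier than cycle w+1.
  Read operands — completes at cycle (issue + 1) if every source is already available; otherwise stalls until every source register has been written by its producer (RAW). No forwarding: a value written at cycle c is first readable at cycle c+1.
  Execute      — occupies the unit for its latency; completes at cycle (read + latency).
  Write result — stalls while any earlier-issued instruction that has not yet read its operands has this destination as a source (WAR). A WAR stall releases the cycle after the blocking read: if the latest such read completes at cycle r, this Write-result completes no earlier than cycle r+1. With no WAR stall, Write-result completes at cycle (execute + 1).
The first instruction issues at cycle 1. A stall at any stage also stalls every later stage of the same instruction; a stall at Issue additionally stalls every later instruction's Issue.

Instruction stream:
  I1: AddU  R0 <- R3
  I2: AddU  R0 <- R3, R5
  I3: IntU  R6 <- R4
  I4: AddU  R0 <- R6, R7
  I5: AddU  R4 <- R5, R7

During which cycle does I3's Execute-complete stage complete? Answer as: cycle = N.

cycle = 9

[1] I1 issues→AddU
[2] I1 reads
[4] I1 exec-done
[5] I1 writes R0
[6] I2 issues→AddU
[7] I2 reads · I3 issues→IntU
[8] I3 reads
[9] I2 exec-done · I3 exec-done
[10] I2 writes R0 · I3 writes R6
[11] I4 issues→AddU
[12] I4 reads
[14] I4 exec-done
[15] I4 writes R0
[16] I5 issues→AddU
[17] I5 reads
[19] I5 exec-done
[20] I5 writes R4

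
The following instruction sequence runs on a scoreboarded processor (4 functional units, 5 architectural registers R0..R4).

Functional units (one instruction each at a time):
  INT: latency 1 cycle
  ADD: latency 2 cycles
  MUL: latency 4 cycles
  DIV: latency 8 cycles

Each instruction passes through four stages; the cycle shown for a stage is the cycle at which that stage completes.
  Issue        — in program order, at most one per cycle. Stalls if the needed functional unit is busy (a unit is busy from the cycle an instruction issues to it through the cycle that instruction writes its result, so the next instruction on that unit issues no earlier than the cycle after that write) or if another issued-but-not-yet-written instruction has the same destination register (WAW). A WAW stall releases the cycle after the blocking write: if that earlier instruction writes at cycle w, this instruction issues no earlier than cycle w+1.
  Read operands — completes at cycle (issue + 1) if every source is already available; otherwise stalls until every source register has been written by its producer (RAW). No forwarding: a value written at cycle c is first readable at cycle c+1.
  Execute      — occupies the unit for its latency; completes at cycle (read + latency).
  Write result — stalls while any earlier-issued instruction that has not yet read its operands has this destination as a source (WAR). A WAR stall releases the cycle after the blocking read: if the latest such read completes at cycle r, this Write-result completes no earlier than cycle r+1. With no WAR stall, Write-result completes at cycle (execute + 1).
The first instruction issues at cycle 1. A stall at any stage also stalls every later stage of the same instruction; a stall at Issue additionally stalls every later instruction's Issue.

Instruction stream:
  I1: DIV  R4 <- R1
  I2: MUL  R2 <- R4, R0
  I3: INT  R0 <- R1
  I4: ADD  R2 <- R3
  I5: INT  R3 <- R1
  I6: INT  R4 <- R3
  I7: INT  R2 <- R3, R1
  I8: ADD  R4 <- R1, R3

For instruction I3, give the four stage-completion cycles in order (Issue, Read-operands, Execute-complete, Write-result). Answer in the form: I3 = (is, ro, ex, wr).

t=1  I1 issues→DIV
t=2  I1 reads, I2 issues→MUL
t=3  I3 issues→INT
t=4  I3 reads
t=5  I3 exec-done
t=10  I1 exec-done
t=11  I1 writes R4
t=12  I2 reads
t=13  I3 writes R0
t=16  I2 exec-done
t=17  I2 writes R2
t=18  I4 issues→ADD
t=19  I4 reads, I5 issues→INT
t=20  I5 reads
t=21  I4 exec-done, I5 exec-done
t=22  I4 writes R2, I5 writes R3
t=23  I6 issues→INT
t=24  I6 reads
t=25  I6 exec-done
t=26  I6 writes R4
t=27  I7 issues→INT
t=28  I7 reads, I8 issues→ADD
t=29  I7 exec-done, I8 reads
t=30  I7 writes R2
t=31  I8 exec-done
t=32  I8 writes R4

I3 = (3, 4, 5, 13)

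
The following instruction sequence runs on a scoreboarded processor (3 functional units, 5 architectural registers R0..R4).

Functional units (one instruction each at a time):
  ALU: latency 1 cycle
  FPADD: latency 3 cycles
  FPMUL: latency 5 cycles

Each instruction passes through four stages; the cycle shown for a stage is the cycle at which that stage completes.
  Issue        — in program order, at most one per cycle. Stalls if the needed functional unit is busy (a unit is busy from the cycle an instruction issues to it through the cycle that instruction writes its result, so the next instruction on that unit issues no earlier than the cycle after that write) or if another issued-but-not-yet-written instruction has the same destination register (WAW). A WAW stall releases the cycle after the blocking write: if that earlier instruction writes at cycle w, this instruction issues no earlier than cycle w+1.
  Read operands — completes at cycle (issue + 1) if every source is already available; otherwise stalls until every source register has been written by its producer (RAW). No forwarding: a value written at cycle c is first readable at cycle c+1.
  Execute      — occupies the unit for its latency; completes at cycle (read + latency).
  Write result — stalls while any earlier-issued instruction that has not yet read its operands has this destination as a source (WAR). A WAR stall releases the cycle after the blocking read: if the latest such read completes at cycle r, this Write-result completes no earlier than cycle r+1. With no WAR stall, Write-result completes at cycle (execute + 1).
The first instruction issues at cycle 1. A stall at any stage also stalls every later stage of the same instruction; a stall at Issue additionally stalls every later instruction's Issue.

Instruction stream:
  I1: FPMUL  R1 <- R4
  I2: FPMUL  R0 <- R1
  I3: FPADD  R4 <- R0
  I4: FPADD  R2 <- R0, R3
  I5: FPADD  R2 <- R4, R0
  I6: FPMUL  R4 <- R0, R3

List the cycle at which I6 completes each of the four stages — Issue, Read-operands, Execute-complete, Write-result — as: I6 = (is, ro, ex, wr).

cycle 1: issue I1 (FPMUL)
cycle 2: I1 read-ops
cycle 7: I1 finished on FPMUL
cycle 8: I1→R1
cycle 9: issue I2 (FPMUL)
cycle 10: I2 read-ops · issue I3 (FPADD)
cycle 15: I2 finished on FPMUL
cycle 16: I2→R0
cycle 17: I3 read-ops
cycle 20: I3 finished on FPADD
cycle 21: I3→R4
cycle 22: issue I4 (FPADD)
cycle 23: I4 read-ops
cycle 26: I4 finished on FPADD
cycle 27: I4→R2
cycle 28: issue I5 (FPADD)
cycle 29: I5 read-ops · issue I6 (FPMUL)
cycle 30: I6 read-ops
cycle 32: I5 finished on FPADD
cycle 33: I5→R2
cycle 35: I6 finished on FPMUL
cycle 36: I6→R4

I6 = (29, 30, 35, 36)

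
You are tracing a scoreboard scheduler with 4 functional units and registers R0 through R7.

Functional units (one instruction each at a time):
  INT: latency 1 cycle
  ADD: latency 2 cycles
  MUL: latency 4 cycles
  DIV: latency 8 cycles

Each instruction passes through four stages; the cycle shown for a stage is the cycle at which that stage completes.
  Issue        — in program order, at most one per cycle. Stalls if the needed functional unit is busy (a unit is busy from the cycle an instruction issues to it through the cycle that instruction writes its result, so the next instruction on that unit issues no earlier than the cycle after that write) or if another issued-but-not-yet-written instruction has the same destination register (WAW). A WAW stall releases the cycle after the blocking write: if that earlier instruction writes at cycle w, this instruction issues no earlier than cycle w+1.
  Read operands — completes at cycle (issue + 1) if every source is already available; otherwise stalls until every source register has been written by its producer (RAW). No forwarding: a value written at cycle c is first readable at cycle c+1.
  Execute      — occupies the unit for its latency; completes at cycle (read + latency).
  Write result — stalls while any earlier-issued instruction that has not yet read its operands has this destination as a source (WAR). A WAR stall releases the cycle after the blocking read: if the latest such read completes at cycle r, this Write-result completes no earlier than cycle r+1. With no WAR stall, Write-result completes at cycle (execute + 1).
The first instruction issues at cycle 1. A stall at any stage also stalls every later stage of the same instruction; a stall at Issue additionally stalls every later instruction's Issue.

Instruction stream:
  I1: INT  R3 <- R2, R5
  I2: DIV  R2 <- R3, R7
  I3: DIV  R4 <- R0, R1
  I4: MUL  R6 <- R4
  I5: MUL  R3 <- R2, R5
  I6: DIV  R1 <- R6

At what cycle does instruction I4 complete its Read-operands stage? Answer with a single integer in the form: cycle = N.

I1 -> (1, 2, 3, 4)
I2 -> (2, 5, 13, 14)  // RAW R3: wait I1 write@4
I3 -> (15, 16, 24, 25)  // struct: DIV busy until I2 writes@14
I4 -> (16, 26, 30, 31)  // RAW R4: wait I3 write@25
I5 -> (32, 33, 37, 38)  // struct: MUL busy until I4 writes@31
I6 -> (33, 34, 42, 43)

cycle = 26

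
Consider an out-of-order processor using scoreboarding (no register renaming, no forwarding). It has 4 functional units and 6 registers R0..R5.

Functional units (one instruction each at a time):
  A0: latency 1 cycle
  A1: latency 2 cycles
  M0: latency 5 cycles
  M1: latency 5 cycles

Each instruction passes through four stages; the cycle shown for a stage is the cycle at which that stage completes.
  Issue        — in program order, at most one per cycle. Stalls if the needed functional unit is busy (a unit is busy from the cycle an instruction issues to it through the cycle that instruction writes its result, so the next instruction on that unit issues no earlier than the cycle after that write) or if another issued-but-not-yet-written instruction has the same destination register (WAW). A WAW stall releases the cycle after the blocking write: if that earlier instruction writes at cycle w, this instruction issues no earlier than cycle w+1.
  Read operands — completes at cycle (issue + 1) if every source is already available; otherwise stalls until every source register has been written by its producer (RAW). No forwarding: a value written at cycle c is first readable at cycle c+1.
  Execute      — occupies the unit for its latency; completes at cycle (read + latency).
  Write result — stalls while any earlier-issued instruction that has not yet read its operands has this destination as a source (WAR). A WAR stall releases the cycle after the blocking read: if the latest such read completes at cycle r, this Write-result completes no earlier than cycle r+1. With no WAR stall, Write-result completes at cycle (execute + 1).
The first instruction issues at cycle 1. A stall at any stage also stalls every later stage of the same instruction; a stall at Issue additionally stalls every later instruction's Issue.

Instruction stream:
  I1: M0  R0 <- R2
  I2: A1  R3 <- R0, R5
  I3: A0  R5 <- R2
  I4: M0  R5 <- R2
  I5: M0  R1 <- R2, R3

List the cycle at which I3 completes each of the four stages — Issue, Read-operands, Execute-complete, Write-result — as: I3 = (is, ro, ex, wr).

I3 = (3, 4, 5, 10)

I1: IS=1 RO=2 EX=7 WR=8
I2: IS=2 RO=9 EX=11 WR=12  [RAW R0: wait I1 write@8]
I3: IS=3 RO=4 EX=5 WR=10  [WAR R5: wait I2 read@9]
I4: IS=11 RO=12 EX=17 WR=18  [WAW R5: wait I3 write@10]
I5: IS=19 RO=20 EX=25 WR=26  [struct: M0 busy until I4 writes@18]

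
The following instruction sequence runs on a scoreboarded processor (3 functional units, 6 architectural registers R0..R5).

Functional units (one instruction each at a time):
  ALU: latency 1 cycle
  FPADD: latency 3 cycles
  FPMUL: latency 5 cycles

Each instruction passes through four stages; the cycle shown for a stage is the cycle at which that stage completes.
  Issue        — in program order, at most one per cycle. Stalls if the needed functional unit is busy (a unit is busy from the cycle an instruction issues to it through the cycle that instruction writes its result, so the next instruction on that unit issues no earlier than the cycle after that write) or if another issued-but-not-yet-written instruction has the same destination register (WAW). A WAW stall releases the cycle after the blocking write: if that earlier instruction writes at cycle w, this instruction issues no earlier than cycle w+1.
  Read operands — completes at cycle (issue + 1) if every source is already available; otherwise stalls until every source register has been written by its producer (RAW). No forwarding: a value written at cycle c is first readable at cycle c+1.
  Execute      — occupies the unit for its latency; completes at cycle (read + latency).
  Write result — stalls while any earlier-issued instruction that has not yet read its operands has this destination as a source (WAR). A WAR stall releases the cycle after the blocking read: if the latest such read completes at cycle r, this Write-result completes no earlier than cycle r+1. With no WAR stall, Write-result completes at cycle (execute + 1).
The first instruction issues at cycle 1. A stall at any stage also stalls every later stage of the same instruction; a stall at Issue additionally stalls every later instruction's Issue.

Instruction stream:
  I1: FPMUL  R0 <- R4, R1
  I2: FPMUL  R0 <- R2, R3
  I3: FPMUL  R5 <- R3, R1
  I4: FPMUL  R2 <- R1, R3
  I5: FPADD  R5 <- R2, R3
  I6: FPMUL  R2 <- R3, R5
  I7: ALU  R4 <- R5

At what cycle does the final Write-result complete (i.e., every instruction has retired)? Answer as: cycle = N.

[1] I1 dispatched to FPMUL
[2] I1 operands ready
[7] I1 complete
[8] R0←I1
[9] I2 dispatched to FPMUL
[10] I2 operands ready
[15] I2 complete
[16] R0←I2
[17] I3 dispatched to FPMUL
[18] I3 operands ready
[23] I3 complete
[24] R5←I3
[25] I4 dispatched to FPMUL
[26] I4 operands ready · I5 dispatched to FPADD
[31] I4 complete
[32] R2←I4
[33] I5 operands ready · I6 dispatched to FPMUL
[34] I7 dispatched to ALU
[36] I5 complete
[37] R5←I5
[38] I6 operands ready · I7 operands ready
[39] I7 complete
[40] R4←I7
[43] I6 complete
[44] R2←I6

cycle = 44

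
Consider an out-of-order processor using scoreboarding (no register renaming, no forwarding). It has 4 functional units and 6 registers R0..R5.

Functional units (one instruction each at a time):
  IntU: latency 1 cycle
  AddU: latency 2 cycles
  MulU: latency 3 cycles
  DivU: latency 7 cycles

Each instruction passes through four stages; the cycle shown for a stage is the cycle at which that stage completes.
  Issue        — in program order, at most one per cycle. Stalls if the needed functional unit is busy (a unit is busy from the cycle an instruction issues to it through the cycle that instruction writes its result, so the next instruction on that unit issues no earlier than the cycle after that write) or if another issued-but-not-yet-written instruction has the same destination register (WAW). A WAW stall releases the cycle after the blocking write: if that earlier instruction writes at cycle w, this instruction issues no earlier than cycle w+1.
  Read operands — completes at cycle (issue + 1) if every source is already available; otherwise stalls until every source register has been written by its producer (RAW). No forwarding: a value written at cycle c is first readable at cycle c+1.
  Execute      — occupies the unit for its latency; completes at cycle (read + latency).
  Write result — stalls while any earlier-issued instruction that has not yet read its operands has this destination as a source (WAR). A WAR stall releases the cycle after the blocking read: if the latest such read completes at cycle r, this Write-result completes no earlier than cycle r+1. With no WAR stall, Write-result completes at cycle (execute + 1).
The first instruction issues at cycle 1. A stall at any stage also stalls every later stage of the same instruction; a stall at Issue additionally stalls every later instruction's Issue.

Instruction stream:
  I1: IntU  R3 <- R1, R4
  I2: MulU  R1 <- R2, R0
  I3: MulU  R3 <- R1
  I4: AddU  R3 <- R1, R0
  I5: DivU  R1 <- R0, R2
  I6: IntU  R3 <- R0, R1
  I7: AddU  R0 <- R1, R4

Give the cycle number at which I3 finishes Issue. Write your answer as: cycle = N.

[1] I1→IntU
[2] I1 RO | I2→MulU
[3] I1 EX | I2 RO
[4] I1 WR R3
[6] I2 EX
[7] I2 WR R1
[8] I3→MulU
[9] I3 RO
[12] I3 EX
[13] I3 WR R3
[14] I4→AddU
[15] I4 RO | I5→DivU
[16] I5 RO
[17] I4 EX
[18] I4 WR R3
[19] I6→IntU
[20] I7→AddU
[23] I5 EX
[24] I5 WR R1
[25] I6 RO | I7 RO
[26] I6 EX
[27] I6 WR R3 | I7 EX
[28] I7 WR R0

cycle = 8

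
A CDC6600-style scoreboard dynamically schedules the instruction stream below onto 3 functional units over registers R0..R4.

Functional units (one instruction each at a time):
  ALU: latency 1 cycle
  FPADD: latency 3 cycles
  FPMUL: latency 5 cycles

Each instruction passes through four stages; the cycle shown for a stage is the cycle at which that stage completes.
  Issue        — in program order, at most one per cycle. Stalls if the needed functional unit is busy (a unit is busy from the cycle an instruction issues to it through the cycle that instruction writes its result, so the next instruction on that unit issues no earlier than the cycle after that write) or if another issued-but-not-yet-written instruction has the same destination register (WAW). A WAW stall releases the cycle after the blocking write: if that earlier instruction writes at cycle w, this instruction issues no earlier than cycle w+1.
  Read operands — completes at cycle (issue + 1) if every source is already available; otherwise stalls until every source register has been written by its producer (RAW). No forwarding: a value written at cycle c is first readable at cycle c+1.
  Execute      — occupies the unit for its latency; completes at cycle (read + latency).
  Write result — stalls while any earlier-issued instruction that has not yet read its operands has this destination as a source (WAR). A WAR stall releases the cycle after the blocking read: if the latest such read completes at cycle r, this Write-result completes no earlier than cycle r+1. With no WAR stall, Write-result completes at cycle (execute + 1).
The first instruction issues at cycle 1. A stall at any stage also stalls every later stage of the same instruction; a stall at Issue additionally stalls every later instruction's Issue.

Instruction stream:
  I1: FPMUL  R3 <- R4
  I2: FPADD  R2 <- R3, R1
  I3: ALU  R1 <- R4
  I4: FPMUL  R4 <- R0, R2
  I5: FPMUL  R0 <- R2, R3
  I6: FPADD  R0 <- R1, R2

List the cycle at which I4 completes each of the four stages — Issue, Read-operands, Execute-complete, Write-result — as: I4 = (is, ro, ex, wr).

I1  is:1  ro:2  ex:7  wr:8
I2  is:2  ro:9  ex:12  wr:13  — RAW R3: wait I1 write@8
I3  is:3  ro:4  ex:5  wr:10  — WAR R1: wait I2 read@9
I4  is:9  ro:14  ex:19  wr:20  — struct: FPMUL busy until I1 writes@8, RAW R2: wait I2 write@13
I5  is:21  ro:22  ex:27  wr:28  — struct: FPMUL busy until I4 writes@20
I6  is:29  ro:30  ex:33  wr:34  — WAW R0: wait I5 write@28

I4 = (9, 14, 19, 20)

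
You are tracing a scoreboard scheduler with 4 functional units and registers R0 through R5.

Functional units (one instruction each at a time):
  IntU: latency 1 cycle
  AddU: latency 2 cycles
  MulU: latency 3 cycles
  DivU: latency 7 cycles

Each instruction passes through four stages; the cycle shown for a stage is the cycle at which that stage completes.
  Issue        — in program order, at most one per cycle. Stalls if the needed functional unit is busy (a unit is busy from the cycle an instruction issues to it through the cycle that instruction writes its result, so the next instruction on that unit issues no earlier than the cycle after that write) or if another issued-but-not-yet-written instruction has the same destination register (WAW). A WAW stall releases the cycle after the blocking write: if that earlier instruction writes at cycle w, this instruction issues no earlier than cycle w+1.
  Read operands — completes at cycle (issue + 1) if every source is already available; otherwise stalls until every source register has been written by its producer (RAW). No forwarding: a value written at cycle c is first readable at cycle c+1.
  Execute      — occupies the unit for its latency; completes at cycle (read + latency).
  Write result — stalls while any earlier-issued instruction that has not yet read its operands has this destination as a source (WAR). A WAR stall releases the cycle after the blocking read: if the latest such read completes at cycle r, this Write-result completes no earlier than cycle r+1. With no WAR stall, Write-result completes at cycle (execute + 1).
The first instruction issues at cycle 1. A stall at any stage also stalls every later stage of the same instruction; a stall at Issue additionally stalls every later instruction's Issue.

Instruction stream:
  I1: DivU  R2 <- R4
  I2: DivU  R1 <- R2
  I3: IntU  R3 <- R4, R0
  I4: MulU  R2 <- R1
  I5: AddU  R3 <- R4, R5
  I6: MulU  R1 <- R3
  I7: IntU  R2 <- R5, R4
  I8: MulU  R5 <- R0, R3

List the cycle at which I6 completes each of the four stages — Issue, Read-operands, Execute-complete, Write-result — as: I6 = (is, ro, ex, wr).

I1: IS=1 RO=2 EX=9 WR=10
I2: IS=11 RO=12 EX=19 WR=20  [struct: DivU busy until I1 writes@10]
I3: IS=12 RO=13 EX=14 WR=15
I4: IS=13 RO=21 EX=24 WR=25  [RAW R1: wait I2 write@20]
I5: IS=16 RO=17 EX=19 WR=20  [WAW R3: wait I3 write@15]
I6: IS=26 RO=27 EX=30 WR=31  [struct: MulU busy until I4 writes@25]
I7: IS=27 RO=28 EX=29 WR=30
I8: IS=32 RO=33 EX=36 WR=37  [struct: MulU busy until I6 writes@31]

I6 = (26, 27, 30, 31)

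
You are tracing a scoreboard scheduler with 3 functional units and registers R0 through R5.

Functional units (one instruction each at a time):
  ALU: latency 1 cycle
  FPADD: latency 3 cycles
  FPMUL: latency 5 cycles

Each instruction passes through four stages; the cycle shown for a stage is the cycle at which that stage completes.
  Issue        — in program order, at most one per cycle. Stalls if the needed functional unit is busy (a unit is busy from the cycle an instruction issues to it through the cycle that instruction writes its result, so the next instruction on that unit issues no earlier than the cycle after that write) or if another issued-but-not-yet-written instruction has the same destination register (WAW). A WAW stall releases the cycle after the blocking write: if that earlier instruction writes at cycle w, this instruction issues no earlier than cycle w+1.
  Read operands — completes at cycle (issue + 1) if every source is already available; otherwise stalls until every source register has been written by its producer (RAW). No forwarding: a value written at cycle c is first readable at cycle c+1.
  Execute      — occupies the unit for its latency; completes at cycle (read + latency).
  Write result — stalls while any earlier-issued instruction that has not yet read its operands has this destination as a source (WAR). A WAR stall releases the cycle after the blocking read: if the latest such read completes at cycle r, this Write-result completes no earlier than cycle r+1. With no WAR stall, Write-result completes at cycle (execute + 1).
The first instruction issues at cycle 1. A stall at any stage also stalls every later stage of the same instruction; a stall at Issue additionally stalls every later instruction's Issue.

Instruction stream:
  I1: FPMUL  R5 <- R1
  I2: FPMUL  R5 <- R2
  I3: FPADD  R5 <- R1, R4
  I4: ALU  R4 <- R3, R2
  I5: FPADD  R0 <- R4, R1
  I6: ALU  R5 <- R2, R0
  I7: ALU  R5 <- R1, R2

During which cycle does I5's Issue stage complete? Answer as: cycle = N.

cycle = 23

1) issue 1, read 2, done 7, write 8
2) issue 9, read 10, done 15, write 16  <struct: FPMUL busy until I1 writes@8>
3) issue 17, read 18, done 21, write 22  <WAW R5: wait I2 write@16>
4) issue 18, read 19, done 20, write 21
5) issue 23, read 24, done 27, write 28  <struct: FPADD busy until I3 writes@22>
6) issue 24, read 29, done 30, write 31  <RAW R0: wait I5 write@28>
7) issue 32, read 33, done 34, write 35  <struct: ALU busy until I6 writes@31>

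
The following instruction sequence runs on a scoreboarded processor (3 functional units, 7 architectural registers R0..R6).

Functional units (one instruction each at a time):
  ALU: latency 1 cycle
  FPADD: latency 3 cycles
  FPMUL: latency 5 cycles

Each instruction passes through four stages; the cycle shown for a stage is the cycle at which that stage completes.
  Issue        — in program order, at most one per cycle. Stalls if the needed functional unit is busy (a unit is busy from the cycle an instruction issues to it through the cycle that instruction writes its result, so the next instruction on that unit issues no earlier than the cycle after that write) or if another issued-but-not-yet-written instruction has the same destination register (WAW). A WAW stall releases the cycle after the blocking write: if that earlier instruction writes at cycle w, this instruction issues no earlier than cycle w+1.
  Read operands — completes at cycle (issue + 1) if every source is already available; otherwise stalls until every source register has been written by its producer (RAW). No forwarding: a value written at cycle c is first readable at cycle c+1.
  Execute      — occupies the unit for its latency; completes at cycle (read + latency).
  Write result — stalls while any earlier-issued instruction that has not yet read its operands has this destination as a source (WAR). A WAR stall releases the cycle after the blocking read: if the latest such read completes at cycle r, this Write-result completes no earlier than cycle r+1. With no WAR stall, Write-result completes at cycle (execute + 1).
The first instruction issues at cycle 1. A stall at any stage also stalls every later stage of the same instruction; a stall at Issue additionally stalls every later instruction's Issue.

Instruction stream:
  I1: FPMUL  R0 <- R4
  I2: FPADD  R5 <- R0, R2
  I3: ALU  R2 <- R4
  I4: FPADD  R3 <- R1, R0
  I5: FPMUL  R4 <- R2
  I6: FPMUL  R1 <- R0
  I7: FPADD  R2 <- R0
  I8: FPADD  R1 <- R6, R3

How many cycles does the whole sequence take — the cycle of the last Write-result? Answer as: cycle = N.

c1: I1 issues→FPMUL
c2: I1 reads; I2 issues→FPADD
c3: I3 issues→ALU
c4: I3 reads
c5: I3 exec-done
c7: I1 exec-done
c8: I1 writes R0
c9: I2 reads
c10: I3 writes R2
c12: I2 exec-done
c13: I2 writes R5
c14: I4 issues→FPADD
c15: I4 reads; I5 issues→FPMUL
c16: I5 reads
c18: I4 exec-done
c19: I4 writes R3
c21: I5 exec-done
c22: I5 writes R4
c23: I6 issues→FPMUL
c24: I6 reads; I7 issues→FPADD
c25: I7 reads
c28: I7 exec-done
c29: I6 exec-done; I7 writes R2
c30: I6 writes R1
c31: I8 issues→FPADD
c32: I8 reads
c35: I8 exec-done
c36: I8 writes R1

cycle = 36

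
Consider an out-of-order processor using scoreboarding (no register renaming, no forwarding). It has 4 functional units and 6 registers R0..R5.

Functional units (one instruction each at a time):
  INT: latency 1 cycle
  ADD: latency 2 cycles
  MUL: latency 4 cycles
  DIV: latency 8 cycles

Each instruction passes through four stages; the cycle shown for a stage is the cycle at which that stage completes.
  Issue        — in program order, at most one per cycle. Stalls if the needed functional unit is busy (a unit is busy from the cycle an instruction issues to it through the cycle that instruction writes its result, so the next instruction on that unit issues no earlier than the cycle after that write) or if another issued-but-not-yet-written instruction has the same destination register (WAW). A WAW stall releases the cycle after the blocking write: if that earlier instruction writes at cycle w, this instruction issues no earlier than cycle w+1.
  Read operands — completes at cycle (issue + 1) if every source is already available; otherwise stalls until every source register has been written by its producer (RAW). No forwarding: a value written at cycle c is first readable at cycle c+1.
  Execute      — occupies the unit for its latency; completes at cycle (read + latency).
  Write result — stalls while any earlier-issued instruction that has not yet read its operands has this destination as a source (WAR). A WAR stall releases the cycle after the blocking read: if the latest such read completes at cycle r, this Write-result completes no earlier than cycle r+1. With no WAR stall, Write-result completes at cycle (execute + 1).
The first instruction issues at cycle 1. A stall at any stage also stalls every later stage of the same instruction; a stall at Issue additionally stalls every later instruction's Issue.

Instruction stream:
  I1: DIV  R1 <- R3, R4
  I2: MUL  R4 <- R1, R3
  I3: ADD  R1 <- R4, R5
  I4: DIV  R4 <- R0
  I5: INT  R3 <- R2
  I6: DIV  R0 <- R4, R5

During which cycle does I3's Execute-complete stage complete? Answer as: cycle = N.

  I1 | 1 | 2 | 10 | 11
  I2 | 2 | 12 | 16 | 17   RAW R1: wait I1 write@11
  I3 | 12 | 18 | 20 | 21   WAW R1: wait I1 write@11 · RAW R4: wait I2 write@17
  I4 | 18 | 19 | 27 | 28   WAW R4: wait I2 write@17
  I5 | 19 | 20 | 21 | 22
  I6 | 29 | 30 | 38 | 39   struct: DIV busy until I4 writes@28

cycle = 20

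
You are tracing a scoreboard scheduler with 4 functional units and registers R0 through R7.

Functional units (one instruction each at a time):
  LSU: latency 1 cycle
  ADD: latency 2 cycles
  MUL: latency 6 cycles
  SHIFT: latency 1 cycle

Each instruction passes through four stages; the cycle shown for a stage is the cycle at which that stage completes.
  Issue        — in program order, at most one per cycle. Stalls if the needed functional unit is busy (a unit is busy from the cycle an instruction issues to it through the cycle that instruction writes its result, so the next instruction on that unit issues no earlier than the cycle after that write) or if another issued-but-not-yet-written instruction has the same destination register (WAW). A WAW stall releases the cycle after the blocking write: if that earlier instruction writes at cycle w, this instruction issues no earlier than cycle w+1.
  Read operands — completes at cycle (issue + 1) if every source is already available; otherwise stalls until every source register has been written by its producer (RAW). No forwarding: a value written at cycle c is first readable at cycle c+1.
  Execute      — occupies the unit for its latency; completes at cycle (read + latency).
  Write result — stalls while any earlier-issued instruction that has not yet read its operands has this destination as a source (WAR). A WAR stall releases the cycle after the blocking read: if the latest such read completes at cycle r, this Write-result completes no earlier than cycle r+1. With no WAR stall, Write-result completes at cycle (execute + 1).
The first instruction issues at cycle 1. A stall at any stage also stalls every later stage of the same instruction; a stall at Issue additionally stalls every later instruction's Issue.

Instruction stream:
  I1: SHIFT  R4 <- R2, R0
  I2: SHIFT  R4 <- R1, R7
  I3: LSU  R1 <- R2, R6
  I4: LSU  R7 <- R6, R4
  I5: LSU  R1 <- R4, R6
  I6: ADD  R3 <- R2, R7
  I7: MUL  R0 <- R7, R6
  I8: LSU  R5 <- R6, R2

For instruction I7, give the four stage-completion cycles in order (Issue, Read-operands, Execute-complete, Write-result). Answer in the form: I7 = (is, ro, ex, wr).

I7 = (16, 17, 23, 24)

c1: issue I1 (SHIFT)
c2: I1 read-ops
c3: I1 finished on SHIFT
c4: I1→R4
c5: issue I2 (SHIFT)
c6: I2 read-ops; issue I3 (LSU)
c7: I2 finished on SHIFT; I3 read-ops
c8: I2→R4; I3 finished on LSU
c9: I3→R1
c10: issue I4 (LSU)
c11: I4 read-ops
c12: I4 finished on LSU
c13: I4→R7
c14: issue I5 (LSU)
c15: I5 read-ops; issue I6 (ADD)
c16: I5 finished on LSU; I6 read-ops; issue I7 (MUL)
c17: I5→R1; I7 read-ops
c18: I6 finished on ADD; issue I8 (LSU)
c19: I6→R3; I8 read-ops
c20: I8 finished on LSU
c21: I8→R5
c23: I7 finished on MUL
c24: I7→R0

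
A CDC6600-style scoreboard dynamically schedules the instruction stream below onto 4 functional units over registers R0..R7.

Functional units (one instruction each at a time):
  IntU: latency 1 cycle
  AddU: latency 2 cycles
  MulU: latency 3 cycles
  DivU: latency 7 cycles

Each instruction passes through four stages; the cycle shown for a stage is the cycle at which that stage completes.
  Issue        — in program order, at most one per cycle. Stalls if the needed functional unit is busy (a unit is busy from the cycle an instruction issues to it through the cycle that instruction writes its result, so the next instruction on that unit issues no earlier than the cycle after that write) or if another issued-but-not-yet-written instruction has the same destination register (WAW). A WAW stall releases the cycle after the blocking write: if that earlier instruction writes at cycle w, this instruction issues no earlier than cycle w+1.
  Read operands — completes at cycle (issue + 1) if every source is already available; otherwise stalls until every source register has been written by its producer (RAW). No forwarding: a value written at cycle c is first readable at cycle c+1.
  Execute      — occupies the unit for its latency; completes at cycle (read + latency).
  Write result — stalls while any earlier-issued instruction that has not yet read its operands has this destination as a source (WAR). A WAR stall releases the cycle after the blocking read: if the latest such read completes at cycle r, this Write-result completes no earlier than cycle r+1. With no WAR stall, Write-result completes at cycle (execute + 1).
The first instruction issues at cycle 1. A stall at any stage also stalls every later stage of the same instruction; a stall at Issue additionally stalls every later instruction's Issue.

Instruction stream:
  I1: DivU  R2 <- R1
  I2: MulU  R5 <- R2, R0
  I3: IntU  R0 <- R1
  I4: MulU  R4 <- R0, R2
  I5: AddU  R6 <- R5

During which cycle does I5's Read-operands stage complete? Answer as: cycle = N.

t=1  I1 dispatched to DivU
t=2  I1 operands ready; I2 dispatched to MulU
t=3  I3 dispatched to IntU
t=4  I3 operands ready
t=5  I3 complete
t=9  I1 complete
t=10  R2←I1
t=11  I2 operands ready
t=12  R0←I3
t=14  I2 complete
t=15  R5←I2
t=16  I4 dispatched to MulU
t=17  I4 operands ready; I5 dispatched to AddU
t=18  I5 operands ready
t=20  I4 complete; I5 complete
t=21  R4←I4; R6←I5

cycle = 18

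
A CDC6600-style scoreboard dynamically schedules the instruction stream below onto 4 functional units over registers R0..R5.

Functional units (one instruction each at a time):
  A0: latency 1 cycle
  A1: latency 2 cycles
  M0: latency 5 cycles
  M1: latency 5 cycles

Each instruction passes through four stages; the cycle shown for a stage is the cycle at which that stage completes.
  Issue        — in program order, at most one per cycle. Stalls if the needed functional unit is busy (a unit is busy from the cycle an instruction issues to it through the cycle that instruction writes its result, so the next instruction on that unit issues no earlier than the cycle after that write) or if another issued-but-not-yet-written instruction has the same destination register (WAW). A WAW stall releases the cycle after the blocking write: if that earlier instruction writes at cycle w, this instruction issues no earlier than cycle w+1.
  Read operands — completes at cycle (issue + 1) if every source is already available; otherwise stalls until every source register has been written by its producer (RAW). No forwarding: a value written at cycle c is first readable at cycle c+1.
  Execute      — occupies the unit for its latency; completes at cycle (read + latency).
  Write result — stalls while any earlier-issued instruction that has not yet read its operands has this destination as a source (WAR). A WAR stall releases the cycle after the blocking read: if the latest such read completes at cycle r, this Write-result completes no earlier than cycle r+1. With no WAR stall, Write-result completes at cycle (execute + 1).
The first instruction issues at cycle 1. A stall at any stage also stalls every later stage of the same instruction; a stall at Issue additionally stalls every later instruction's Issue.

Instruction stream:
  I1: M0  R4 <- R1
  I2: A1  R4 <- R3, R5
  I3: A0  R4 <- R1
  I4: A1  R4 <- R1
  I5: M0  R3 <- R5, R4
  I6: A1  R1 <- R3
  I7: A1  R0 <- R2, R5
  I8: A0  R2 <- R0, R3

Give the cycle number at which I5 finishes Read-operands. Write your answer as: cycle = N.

[1] I1 issues→M0
[2] I1 reads
[7] I1 exec-done
[8] I1 writes R4
[9] I2 issues→A1
[10] I2 reads
[12] I2 exec-done
[13] I2 writes R4
[14] I3 issues→A0
[15] I3 reads
[16] I3 exec-done
[17] I3 writes R4
[18] I4 issues→A1
[19] I4 reads, I5 issues→M0
[21] I4 exec-done
[22] I4 writes R4
[23] I5 reads, I6 issues→A1
[28] I5 exec-done
[29] I5 writes R3
[30] I6 reads
[32] I6 exec-done
[33] I6 writes R1
[34] I7 issues→A1
[35] I7 reads, I8 issues→A0
[37] I7 exec-done
[38] I7 writes R0
[39] I8 reads
[40] I8 exec-done
[41] I8 writes R2

cycle = 23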